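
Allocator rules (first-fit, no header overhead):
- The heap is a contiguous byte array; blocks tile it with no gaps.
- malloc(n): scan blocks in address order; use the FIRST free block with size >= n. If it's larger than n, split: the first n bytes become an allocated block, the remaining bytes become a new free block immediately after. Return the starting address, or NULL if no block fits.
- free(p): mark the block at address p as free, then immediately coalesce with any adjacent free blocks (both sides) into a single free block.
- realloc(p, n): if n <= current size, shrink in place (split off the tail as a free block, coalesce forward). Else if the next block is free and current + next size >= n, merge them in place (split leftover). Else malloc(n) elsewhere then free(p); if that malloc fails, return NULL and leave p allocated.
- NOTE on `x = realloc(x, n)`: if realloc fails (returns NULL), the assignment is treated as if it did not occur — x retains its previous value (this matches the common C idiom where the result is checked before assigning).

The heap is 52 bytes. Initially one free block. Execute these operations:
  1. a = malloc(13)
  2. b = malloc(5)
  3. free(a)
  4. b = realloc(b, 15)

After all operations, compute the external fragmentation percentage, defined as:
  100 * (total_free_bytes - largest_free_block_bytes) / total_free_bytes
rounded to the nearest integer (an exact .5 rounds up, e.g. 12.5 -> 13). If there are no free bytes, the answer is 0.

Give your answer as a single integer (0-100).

Op 1: a = malloc(13) -> a = 0; heap: [0-12 ALLOC][13-51 FREE]
Op 2: b = malloc(5) -> b = 13; heap: [0-12 ALLOC][13-17 ALLOC][18-51 FREE]
Op 3: free(a) -> (freed a); heap: [0-12 FREE][13-17 ALLOC][18-51 FREE]
Op 4: b = realloc(b, 15) -> b = 13; heap: [0-12 FREE][13-27 ALLOC][28-51 FREE]
Free blocks: [13 24] total_free=37 largest=24 -> 100*(37-24)/37 = 1300/37 ≈ 35.135 -> rounds to 35

Answer: 35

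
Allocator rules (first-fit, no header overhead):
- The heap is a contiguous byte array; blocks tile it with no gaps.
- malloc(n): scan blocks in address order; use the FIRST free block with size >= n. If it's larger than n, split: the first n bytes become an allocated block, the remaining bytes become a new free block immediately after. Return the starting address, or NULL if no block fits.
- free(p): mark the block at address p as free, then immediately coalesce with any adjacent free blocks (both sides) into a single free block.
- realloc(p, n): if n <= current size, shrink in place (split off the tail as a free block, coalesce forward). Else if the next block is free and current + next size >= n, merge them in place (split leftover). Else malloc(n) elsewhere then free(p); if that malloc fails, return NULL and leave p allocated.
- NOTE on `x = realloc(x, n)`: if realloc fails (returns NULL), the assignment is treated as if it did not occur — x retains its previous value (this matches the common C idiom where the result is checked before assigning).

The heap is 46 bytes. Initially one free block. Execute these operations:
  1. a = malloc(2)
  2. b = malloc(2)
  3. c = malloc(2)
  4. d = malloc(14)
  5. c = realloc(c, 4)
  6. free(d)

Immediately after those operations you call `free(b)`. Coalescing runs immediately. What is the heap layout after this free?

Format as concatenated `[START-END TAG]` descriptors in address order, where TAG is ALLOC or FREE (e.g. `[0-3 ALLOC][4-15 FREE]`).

Op 1: a = malloc(2) -> a = 0; heap: [0-1 ALLOC][2-45 FREE]
Op 2: b = malloc(2) -> b = 2; heap: [0-1 ALLOC][2-3 ALLOC][4-45 FREE]
Op 3: c = malloc(2) -> c = 4; heap: [0-1 ALLOC][2-3 ALLOC][4-5 ALLOC][6-45 FREE]
Op 4: d = malloc(14) -> d = 6; heap: [0-1 ALLOC][2-3 ALLOC][4-5 ALLOC][6-19 ALLOC][20-45 FREE]
Op 5: c = realloc(c, 4) -> c = 20; heap: [0-1 ALLOC][2-3 ALLOC][4-5 FREE][6-19 ALLOC][20-23 ALLOC][24-45 FREE]
Op 6: free(d) -> (freed d); heap: [0-1 ALLOC][2-3 ALLOC][4-19 FREE][20-23 ALLOC][24-45 FREE]
free(b): b = 2 -> block [2-3 ALLOC]; mark free, coalesce with adjacent free neighbors -> [0-1 ALLOC][2-19 FREE][20-23 ALLOC][24-45 FREE]

Answer: [0-1 ALLOC][2-19 FREE][20-23 ALLOC][24-45 FREE]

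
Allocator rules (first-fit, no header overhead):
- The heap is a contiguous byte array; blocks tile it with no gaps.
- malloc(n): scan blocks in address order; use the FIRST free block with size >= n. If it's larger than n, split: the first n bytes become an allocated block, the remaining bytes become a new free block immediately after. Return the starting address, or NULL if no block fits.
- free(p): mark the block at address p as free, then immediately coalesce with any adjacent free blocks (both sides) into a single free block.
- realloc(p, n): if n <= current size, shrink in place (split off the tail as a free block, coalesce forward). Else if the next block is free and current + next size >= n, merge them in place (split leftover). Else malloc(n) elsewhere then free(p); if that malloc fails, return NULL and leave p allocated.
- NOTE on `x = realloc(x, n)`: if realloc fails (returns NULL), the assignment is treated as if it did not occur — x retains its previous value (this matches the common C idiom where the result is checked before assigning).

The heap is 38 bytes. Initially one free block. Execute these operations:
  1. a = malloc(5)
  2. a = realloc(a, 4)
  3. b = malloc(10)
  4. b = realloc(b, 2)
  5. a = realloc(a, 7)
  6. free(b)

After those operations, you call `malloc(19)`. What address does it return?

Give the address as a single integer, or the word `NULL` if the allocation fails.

Answer: 13

Derivation:
Op 1: a = malloc(5) -> a = 0; heap: [0-4 ALLOC][5-37 FREE]
Op 2: a = realloc(a, 4) -> a = 0; heap: [0-3 ALLOC][4-37 FREE]
Op 3: b = malloc(10) -> b = 4; heap: [0-3 ALLOC][4-13 ALLOC][14-37 FREE]
Op 4: b = realloc(b, 2) -> b = 4; heap: [0-3 ALLOC][4-5 ALLOC][6-37 FREE]
Op 5: a = realloc(a, 7) -> a = 6; heap: [0-3 FREE][4-5 ALLOC][6-12 ALLOC][13-37 FREE]
Op 6: free(b) -> (freed b); heap: [0-5 FREE][6-12 ALLOC][13-37 FREE]
malloc(19): first-fit scan over [0-5 FREE][6-12 ALLOC][13-37 FREE] -> 13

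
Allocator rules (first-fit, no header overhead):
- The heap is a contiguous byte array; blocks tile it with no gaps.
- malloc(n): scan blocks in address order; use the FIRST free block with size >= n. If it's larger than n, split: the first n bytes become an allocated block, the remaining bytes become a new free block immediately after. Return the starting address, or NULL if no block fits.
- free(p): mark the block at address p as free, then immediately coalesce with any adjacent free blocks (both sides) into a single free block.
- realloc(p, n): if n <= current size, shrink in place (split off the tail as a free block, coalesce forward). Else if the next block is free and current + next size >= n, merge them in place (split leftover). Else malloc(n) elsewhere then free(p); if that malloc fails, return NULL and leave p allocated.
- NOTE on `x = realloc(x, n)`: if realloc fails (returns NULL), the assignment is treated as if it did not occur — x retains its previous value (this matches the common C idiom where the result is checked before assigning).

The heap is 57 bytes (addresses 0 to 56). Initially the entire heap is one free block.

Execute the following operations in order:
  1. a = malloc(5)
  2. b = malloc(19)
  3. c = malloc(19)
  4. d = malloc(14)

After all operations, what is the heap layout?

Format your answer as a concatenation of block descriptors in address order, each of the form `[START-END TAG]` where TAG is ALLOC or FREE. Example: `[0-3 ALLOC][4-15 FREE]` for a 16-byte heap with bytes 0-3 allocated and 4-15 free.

Answer: [0-4 ALLOC][5-23 ALLOC][24-42 ALLOC][43-56 ALLOC]

Derivation:
Op 1: a = malloc(5) -> a = 0; heap: [0-4 ALLOC][5-56 FREE]
Op 2: b = malloc(19) -> b = 5; heap: [0-4 ALLOC][5-23 ALLOC][24-56 FREE]
Op 3: c = malloc(19) -> c = 24; heap: [0-4 ALLOC][5-23 ALLOC][24-42 ALLOC][43-56 FREE]
Op 4: d = malloc(14) -> d = 43; heap: [0-4 ALLOC][5-23 ALLOC][24-42 ALLOC][43-56 ALLOC]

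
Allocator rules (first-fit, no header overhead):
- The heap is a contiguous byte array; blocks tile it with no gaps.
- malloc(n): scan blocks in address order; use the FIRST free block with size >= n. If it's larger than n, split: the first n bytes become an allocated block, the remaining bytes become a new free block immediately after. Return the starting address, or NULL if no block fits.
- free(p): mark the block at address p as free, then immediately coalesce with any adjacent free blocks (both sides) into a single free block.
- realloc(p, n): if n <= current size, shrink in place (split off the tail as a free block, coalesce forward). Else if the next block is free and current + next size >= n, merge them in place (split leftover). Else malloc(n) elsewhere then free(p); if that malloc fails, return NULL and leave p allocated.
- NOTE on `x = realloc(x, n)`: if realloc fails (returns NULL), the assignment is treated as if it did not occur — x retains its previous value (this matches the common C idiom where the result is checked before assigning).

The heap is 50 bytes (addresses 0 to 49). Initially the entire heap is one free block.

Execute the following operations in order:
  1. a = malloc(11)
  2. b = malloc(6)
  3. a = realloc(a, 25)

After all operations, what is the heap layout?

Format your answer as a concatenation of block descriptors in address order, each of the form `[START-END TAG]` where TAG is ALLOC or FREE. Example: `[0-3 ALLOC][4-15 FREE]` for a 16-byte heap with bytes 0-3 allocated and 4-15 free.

Answer: [0-10 FREE][11-16 ALLOC][17-41 ALLOC][42-49 FREE]

Derivation:
Op 1: a = malloc(11) -> a = 0; heap: [0-10 ALLOC][11-49 FREE]
Op 2: b = malloc(6) -> b = 11; heap: [0-10 ALLOC][11-16 ALLOC][17-49 FREE]
Op 3: a = realloc(a, 25) -> a = 17; heap: [0-10 FREE][11-16 ALLOC][17-41 ALLOC][42-49 FREE]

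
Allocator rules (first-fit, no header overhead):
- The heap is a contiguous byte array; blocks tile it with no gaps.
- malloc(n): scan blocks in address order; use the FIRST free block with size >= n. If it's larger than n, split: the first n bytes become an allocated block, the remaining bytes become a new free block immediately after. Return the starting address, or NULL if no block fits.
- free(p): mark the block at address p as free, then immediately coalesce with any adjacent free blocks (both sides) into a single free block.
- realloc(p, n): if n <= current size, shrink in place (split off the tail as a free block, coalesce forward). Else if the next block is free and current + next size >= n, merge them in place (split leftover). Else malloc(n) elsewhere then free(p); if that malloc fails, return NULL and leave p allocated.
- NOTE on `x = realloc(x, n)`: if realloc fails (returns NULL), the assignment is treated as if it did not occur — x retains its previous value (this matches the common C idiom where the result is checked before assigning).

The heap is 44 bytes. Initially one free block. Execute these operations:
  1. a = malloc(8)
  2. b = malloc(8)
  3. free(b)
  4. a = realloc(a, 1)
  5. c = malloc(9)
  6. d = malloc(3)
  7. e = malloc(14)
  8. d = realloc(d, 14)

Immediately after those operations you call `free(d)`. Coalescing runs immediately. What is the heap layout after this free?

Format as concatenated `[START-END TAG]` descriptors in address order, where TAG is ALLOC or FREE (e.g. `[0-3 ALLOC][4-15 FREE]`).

Op 1: a = malloc(8) -> a = 0; heap: [0-7 ALLOC][8-43 FREE]
Op 2: b = malloc(8) -> b = 8; heap: [0-7 ALLOC][8-15 ALLOC][16-43 FREE]
Op 3: free(b) -> (freed b); heap: [0-7 ALLOC][8-43 FREE]
Op 4: a = realloc(a, 1) -> a = 0; heap: [0-0 ALLOC][1-43 FREE]
Op 5: c = malloc(9) -> c = 1; heap: [0-0 ALLOC][1-9 ALLOC][10-43 FREE]
Op 6: d = malloc(3) -> d = 10; heap: [0-0 ALLOC][1-9 ALLOC][10-12 ALLOC][13-43 FREE]
Op 7: e = malloc(14) -> e = 13; heap: [0-0 ALLOC][1-9 ALLOC][10-12 ALLOC][13-26 ALLOC][27-43 FREE]
Op 8: d = realloc(d, 14) -> d = 27; heap: [0-0 ALLOC][1-9 ALLOC][10-12 FREE][13-26 ALLOC][27-40 ALLOC][41-43 FREE]
free(d): d = 27 -> block [27-40 ALLOC]; mark free, coalesce with adjacent free neighbors -> [0-0 ALLOC][1-9 ALLOC][10-12 FREE][13-26 ALLOC][27-43 FREE]

Answer: [0-0 ALLOC][1-9 ALLOC][10-12 FREE][13-26 ALLOC][27-43 FREE]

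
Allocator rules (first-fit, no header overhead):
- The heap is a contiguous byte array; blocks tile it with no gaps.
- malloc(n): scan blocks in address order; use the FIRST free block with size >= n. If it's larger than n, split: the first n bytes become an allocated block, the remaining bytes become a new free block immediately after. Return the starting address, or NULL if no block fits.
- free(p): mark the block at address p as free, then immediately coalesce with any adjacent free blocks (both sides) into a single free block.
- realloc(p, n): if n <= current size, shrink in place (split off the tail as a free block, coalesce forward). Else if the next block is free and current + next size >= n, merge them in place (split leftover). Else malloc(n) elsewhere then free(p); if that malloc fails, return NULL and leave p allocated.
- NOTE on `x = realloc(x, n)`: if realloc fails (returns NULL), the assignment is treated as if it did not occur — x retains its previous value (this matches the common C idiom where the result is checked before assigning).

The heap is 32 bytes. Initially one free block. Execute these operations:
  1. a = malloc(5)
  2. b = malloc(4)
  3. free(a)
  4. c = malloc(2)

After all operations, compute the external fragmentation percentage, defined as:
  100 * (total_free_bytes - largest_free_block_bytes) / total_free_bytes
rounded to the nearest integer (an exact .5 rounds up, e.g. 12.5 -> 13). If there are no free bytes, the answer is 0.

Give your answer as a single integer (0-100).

Answer: 12

Derivation:
Op 1: a = malloc(5) -> a = 0; heap: [0-4 ALLOC][5-31 FREE]
Op 2: b = malloc(4) -> b = 5; heap: [0-4 ALLOC][5-8 ALLOC][9-31 FREE]
Op 3: free(a) -> (freed a); heap: [0-4 FREE][5-8 ALLOC][9-31 FREE]
Op 4: c = malloc(2) -> c = 0; heap: [0-1 ALLOC][2-4 FREE][5-8 ALLOC][9-31 FREE]
Free blocks: [3 23] total_free=26 largest=23 -> 100*(26-23)/26 = 300/26 ≈ 11.538 -> rounds to 12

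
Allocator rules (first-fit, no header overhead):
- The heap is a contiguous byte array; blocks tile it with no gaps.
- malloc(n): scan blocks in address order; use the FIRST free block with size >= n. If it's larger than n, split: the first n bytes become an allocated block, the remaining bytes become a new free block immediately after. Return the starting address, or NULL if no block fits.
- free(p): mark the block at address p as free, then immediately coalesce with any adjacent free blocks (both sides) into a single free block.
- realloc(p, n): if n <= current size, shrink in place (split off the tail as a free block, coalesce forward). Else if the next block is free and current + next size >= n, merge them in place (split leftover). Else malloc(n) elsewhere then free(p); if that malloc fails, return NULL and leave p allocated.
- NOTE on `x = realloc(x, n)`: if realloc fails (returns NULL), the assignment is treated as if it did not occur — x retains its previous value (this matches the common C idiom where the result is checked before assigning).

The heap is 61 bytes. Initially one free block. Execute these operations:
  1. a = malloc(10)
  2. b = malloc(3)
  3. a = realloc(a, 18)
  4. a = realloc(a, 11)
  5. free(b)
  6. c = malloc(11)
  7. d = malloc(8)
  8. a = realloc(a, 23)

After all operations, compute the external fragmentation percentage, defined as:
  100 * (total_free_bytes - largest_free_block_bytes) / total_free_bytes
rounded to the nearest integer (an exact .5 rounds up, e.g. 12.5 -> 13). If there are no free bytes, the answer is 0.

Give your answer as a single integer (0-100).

Answer: 32

Derivation:
Op 1: a = malloc(10) -> a = 0; heap: [0-9 ALLOC][10-60 FREE]
Op 2: b = malloc(3) -> b = 10; heap: [0-9 ALLOC][10-12 ALLOC][13-60 FREE]
Op 3: a = realloc(a, 18) -> a = 13; heap: [0-9 FREE][10-12 ALLOC][13-30 ALLOC][31-60 FREE]
Op 4: a = realloc(a, 11) -> a = 13; heap: [0-9 FREE][10-12 ALLOC][13-23 ALLOC][24-60 FREE]
Op 5: free(b) -> (freed b); heap: [0-12 FREE][13-23 ALLOC][24-60 FREE]
Op 6: c = malloc(11) -> c = 0; heap: [0-10 ALLOC][11-12 FREE][13-23 ALLOC][24-60 FREE]
Op 7: d = malloc(8) -> d = 24; heap: [0-10 ALLOC][11-12 FREE][13-23 ALLOC][24-31 ALLOC][32-60 FREE]
Op 8: a = realloc(a, 23) -> a = 32; heap: [0-10 ALLOC][11-23 FREE][24-31 ALLOC][32-54 ALLOC][55-60 FREE]
Free blocks: [13 6] total_free=19 largest=13 -> 100*(19-13)/19 = 600/19 ≈ 31.579 -> rounds to 32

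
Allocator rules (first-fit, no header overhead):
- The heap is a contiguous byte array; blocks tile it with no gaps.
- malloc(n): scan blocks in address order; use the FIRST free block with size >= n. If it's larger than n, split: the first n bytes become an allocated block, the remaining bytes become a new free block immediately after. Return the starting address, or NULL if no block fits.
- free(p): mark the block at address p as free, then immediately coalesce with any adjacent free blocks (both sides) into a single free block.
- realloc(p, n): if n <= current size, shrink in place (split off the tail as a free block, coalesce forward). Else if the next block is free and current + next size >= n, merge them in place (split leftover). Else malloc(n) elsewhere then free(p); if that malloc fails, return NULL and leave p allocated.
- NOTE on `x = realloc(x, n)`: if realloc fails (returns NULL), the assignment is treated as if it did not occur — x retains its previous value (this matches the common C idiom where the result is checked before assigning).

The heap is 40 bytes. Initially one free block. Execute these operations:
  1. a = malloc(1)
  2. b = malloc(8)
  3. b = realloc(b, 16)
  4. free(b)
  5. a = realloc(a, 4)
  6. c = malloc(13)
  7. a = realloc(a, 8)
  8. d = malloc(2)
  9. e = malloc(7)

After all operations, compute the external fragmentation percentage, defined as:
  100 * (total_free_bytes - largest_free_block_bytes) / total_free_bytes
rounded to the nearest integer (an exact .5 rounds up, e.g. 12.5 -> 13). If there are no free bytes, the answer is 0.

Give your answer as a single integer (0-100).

Op 1: a = malloc(1) -> a = 0; heap: [0-0 ALLOC][1-39 FREE]
Op 2: b = malloc(8) -> b = 1; heap: [0-0 ALLOC][1-8 ALLOC][9-39 FREE]
Op 3: b = realloc(b, 16) -> b = 1; heap: [0-0 ALLOC][1-16 ALLOC][17-39 FREE]
Op 4: free(b) -> (freed b); heap: [0-0 ALLOC][1-39 FREE]
Op 5: a = realloc(a, 4) -> a = 0; heap: [0-3 ALLOC][4-39 FREE]
Op 6: c = malloc(13) -> c = 4; heap: [0-3 ALLOC][4-16 ALLOC][17-39 FREE]
Op 7: a = realloc(a, 8) -> a = 17; heap: [0-3 FREE][4-16 ALLOC][17-24 ALLOC][25-39 FREE]
Op 8: d = malloc(2) -> d = 0; heap: [0-1 ALLOC][2-3 FREE][4-16 ALLOC][17-24 ALLOC][25-39 FREE]
Op 9: e = malloc(7) -> e = 25; heap: [0-1 ALLOC][2-3 FREE][4-16 ALLOC][17-24 ALLOC][25-31 ALLOC][32-39 FREE]
Free blocks: [2 8] total_free=10 largest=8 -> 100*(10-8)/10 = 200/10 = 20

Answer: 20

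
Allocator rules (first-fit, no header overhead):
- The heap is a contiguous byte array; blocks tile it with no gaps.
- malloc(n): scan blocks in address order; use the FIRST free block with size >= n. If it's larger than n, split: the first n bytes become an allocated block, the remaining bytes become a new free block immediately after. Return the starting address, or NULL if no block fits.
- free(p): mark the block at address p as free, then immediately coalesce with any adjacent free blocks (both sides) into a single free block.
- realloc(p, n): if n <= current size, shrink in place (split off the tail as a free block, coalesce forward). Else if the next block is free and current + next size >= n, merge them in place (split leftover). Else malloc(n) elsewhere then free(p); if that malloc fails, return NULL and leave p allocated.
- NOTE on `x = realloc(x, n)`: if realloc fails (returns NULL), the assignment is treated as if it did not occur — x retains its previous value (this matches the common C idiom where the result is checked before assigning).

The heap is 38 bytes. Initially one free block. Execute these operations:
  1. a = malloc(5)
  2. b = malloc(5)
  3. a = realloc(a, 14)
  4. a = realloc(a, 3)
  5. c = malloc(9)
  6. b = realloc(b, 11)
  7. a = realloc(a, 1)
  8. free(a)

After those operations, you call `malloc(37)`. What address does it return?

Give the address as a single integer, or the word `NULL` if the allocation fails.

Answer: NULL

Derivation:
Op 1: a = malloc(5) -> a = 0; heap: [0-4 ALLOC][5-37 FREE]
Op 2: b = malloc(5) -> b = 5; heap: [0-4 ALLOC][5-9 ALLOC][10-37 FREE]
Op 3: a = realloc(a, 14) -> a = 10; heap: [0-4 FREE][5-9 ALLOC][10-23 ALLOC][24-37 FREE]
Op 4: a = realloc(a, 3) -> a = 10; heap: [0-4 FREE][5-9 ALLOC][10-12 ALLOC][13-37 FREE]
Op 5: c = malloc(9) -> c = 13; heap: [0-4 FREE][5-9 ALLOC][10-12 ALLOC][13-21 ALLOC][22-37 FREE]
Op 6: b = realloc(b, 11) -> b = 22; heap: [0-9 FREE][10-12 ALLOC][13-21 ALLOC][22-32 ALLOC][33-37 FREE]
Op 7: a = realloc(a, 1) -> a = 10; heap: [0-9 FREE][10-10 ALLOC][11-12 FREE][13-21 ALLOC][22-32 ALLOC][33-37 FREE]
Op 8: free(a) -> (freed a); heap: [0-12 FREE][13-21 ALLOC][22-32 ALLOC][33-37 FREE]
malloc(37): first-fit scan over [0-12 FREE][13-21 ALLOC][22-32 ALLOC][33-37 FREE] -> NULL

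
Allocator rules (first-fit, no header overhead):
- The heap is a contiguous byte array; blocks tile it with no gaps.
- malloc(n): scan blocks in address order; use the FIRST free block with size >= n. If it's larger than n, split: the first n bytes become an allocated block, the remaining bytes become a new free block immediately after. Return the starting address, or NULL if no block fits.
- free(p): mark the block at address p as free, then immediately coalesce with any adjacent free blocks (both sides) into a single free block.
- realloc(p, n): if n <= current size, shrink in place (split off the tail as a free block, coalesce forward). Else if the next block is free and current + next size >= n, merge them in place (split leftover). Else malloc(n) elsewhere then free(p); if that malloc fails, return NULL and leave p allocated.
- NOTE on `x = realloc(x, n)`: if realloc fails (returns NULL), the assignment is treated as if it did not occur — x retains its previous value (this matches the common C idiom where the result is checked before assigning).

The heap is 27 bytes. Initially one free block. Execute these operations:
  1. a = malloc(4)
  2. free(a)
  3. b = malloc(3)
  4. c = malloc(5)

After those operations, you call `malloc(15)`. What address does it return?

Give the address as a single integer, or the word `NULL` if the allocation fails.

Op 1: a = malloc(4) -> a = 0; heap: [0-3 ALLOC][4-26 FREE]
Op 2: free(a) -> (freed a); heap: [0-26 FREE]
Op 3: b = malloc(3) -> b = 0; heap: [0-2 ALLOC][3-26 FREE]
Op 4: c = malloc(5) -> c = 3; heap: [0-2 ALLOC][3-7 ALLOC][8-26 FREE]
malloc(15): first-fit scan over [0-2 ALLOC][3-7 ALLOC][8-26 FREE] -> 8

Answer: 8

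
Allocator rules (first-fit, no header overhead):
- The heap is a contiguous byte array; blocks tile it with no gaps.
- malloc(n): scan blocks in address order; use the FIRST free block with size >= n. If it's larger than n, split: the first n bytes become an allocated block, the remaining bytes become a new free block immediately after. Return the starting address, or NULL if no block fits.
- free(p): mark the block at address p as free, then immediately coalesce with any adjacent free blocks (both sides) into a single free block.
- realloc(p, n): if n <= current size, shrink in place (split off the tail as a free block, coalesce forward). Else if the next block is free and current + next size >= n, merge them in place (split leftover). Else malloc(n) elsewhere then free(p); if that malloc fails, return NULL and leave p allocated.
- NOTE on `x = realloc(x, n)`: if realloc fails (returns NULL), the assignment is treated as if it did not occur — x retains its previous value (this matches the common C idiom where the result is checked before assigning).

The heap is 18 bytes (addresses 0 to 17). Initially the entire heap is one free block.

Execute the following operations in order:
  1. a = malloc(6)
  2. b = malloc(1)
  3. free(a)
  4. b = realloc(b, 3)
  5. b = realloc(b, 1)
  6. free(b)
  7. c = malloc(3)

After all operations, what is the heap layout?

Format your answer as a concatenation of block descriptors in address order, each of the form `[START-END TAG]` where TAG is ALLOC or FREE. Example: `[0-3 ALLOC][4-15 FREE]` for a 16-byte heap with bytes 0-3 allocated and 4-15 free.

Op 1: a = malloc(6) -> a = 0; heap: [0-5 ALLOC][6-17 FREE]
Op 2: b = malloc(1) -> b = 6; heap: [0-5 ALLOC][6-6 ALLOC][7-17 FREE]
Op 3: free(a) -> (freed a); heap: [0-5 FREE][6-6 ALLOC][7-17 FREE]
Op 4: b = realloc(b, 3) -> b = 6; heap: [0-5 FREE][6-8 ALLOC][9-17 FREE]
Op 5: b = realloc(b, 1) -> b = 6; heap: [0-5 FREE][6-6 ALLOC][7-17 FREE]
Op 6: free(b) -> (freed b); heap: [0-17 FREE]
Op 7: c = malloc(3) -> c = 0; heap: [0-2 ALLOC][3-17 FREE]

Answer: [0-2 ALLOC][3-17 FREE]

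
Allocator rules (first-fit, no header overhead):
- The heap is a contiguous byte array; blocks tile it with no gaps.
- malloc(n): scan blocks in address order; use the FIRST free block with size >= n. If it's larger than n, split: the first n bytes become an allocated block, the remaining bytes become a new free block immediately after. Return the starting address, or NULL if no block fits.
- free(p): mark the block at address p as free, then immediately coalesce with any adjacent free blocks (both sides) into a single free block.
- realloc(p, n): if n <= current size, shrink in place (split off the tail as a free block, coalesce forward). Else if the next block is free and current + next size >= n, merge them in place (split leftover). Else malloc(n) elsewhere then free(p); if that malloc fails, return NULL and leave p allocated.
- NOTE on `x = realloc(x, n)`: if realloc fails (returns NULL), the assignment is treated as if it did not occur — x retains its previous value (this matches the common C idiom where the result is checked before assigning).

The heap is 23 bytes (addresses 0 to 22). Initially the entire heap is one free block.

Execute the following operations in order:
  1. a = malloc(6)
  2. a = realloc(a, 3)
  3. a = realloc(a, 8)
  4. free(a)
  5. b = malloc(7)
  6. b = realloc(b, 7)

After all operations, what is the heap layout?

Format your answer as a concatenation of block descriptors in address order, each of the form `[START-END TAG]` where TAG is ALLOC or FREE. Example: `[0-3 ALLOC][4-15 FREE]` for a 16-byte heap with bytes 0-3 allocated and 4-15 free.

Answer: [0-6 ALLOC][7-22 FREE]

Derivation:
Op 1: a = malloc(6) -> a = 0; heap: [0-5 ALLOC][6-22 FREE]
Op 2: a = realloc(a, 3) -> a = 0; heap: [0-2 ALLOC][3-22 FREE]
Op 3: a = realloc(a, 8) -> a = 0; heap: [0-7 ALLOC][8-22 FREE]
Op 4: free(a) -> (freed a); heap: [0-22 FREE]
Op 5: b = malloc(7) -> b = 0; heap: [0-6 ALLOC][7-22 FREE]
Op 6: b = realloc(b, 7) -> b = 0; heap: [0-6 ALLOC][7-22 FREE]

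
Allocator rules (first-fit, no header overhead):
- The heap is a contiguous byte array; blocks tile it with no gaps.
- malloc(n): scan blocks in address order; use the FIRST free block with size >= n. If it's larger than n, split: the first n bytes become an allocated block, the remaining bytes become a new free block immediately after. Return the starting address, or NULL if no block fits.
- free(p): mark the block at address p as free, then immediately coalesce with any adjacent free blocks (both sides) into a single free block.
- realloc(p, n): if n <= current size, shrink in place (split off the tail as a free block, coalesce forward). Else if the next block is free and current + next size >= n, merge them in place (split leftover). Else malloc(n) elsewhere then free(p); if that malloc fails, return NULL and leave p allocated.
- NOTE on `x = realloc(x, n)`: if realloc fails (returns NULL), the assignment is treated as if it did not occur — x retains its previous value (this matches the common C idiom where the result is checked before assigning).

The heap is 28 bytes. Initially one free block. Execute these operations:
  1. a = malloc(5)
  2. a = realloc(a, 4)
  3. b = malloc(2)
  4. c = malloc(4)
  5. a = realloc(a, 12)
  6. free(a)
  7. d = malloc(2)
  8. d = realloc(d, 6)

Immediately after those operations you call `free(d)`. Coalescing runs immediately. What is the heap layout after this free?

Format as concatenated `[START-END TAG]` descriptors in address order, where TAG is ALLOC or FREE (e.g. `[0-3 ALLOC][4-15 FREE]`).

Op 1: a = malloc(5) -> a = 0; heap: [0-4 ALLOC][5-27 FREE]
Op 2: a = realloc(a, 4) -> a = 0; heap: [0-3 ALLOC][4-27 FREE]
Op 3: b = malloc(2) -> b = 4; heap: [0-3 ALLOC][4-5 ALLOC][6-27 FREE]
Op 4: c = malloc(4) -> c = 6; heap: [0-3 ALLOC][4-5 ALLOC][6-9 ALLOC][10-27 FREE]
Op 5: a = realloc(a, 12) -> a = 10; heap: [0-3 FREE][4-5 ALLOC][6-9 ALLOC][10-21 ALLOC][22-27 FREE]
Op 6: free(a) -> (freed a); heap: [0-3 FREE][4-5 ALLOC][6-9 ALLOC][10-27 FREE]
Op 7: d = malloc(2) -> d = 0; heap: [0-1 ALLOC][2-3 FREE][4-5 ALLOC][6-9 ALLOC][10-27 FREE]
Op 8: d = realloc(d, 6) -> d = 10; heap: [0-3 FREE][4-5 ALLOC][6-9 ALLOC][10-15 ALLOC][16-27 FREE]
free(d): d = 10 -> block [10-15 ALLOC]; mark free, coalesce with adjacent free neighbors -> [0-3 FREE][4-5 ALLOC][6-9 ALLOC][10-27 FREE]

Answer: [0-3 FREE][4-5 ALLOC][6-9 ALLOC][10-27 FREE]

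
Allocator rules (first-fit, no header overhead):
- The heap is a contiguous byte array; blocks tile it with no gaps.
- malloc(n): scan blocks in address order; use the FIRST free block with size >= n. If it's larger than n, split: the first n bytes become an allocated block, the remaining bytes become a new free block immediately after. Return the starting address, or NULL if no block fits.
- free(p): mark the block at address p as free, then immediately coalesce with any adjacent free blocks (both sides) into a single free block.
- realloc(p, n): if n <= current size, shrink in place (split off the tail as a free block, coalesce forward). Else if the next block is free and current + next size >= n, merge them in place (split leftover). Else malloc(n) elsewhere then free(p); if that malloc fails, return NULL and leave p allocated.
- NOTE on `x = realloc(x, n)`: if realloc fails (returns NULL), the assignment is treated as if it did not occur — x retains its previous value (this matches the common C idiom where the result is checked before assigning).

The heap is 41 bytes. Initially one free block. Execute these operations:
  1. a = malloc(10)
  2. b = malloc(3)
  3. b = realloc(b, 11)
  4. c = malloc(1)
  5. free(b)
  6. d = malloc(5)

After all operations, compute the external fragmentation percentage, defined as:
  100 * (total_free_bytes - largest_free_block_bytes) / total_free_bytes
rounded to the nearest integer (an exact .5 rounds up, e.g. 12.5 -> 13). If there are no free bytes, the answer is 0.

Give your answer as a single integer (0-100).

Answer: 24

Derivation:
Op 1: a = malloc(10) -> a = 0; heap: [0-9 ALLOC][10-40 FREE]
Op 2: b = malloc(3) -> b = 10; heap: [0-9 ALLOC][10-12 ALLOC][13-40 FREE]
Op 3: b = realloc(b, 11) -> b = 10; heap: [0-9 ALLOC][10-20 ALLOC][21-40 FREE]
Op 4: c = malloc(1) -> c = 21; heap: [0-9 ALLOC][10-20 ALLOC][21-21 ALLOC][22-40 FREE]
Op 5: free(b) -> (freed b); heap: [0-9 ALLOC][10-20 FREE][21-21 ALLOC][22-40 FREE]
Op 6: d = malloc(5) -> d = 10; heap: [0-9 ALLOC][10-14 ALLOC][15-20 FREE][21-21 ALLOC][22-40 FREE]
Free blocks: [6 19] total_free=25 largest=19 -> 100*(25-19)/25 = 600/25 = 24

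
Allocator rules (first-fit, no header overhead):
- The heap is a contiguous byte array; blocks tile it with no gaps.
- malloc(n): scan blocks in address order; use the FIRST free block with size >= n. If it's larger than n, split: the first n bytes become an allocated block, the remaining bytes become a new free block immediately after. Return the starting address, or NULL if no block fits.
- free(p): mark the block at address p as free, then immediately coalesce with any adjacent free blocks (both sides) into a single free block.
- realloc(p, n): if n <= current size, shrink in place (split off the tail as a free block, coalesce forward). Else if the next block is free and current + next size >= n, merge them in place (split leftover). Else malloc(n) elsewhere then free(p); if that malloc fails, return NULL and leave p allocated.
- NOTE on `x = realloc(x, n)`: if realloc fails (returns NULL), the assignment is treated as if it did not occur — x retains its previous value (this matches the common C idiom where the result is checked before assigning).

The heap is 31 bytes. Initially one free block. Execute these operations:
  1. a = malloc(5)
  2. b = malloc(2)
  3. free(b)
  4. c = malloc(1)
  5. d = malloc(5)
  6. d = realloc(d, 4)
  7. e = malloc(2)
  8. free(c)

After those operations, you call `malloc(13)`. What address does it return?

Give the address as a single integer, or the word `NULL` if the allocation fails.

Op 1: a = malloc(5) -> a = 0; heap: [0-4 ALLOC][5-30 FREE]
Op 2: b = malloc(2) -> b = 5; heap: [0-4 ALLOC][5-6 ALLOC][7-30 FREE]
Op 3: free(b) -> (freed b); heap: [0-4 ALLOC][5-30 FREE]
Op 4: c = malloc(1) -> c = 5; heap: [0-4 ALLOC][5-5 ALLOC][6-30 FREE]
Op 5: d = malloc(5) -> d = 6; heap: [0-4 ALLOC][5-5 ALLOC][6-10 ALLOC][11-30 FREE]
Op 6: d = realloc(d, 4) -> d = 6; heap: [0-4 ALLOC][5-5 ALLOC][6-9 ALLOC][10-30 FREE]
Op 7: e = malloc(2) -> e = 10; heap: [0-4 ALLOC][5-5 ALLOC][6-9 ALLOC][10-11 ALLOC][12-30 FREE]
Op 8: free(c) -> (freed c); heap: [0-4 ALLOC][5-5 FREE][6-9 ALLOC][10-11 ALLOC][12-30 FREE]
malloc(13): first-fit scan over [0-4 ALLOC][5-5 FREE][6-9 ALLOC][10-11 ALLOC][12-30 FREE] -> 12

Answer: 12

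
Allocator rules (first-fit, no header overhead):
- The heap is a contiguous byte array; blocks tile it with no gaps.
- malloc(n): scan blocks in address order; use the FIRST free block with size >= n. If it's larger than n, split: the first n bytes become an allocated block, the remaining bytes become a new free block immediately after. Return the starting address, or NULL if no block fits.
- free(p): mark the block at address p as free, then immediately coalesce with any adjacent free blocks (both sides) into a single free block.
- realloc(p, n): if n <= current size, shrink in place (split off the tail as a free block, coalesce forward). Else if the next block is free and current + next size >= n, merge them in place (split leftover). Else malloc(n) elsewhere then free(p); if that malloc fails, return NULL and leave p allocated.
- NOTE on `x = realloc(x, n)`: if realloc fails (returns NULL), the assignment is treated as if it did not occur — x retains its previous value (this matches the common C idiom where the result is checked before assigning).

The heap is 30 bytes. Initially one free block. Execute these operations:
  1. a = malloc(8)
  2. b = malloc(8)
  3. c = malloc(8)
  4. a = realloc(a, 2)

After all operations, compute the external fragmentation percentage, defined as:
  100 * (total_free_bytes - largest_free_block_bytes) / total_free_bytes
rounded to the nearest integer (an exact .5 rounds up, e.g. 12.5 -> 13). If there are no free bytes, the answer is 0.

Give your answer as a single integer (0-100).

Op 1: a = malloc(8) -> a = 0; heap: [0-7 ALLOC][8-29 FREE]
Op 2: b = malloc(8) -> b = 8; heap: [0-7 ALLOC][8-15 ALLOC][16-29 FREE]
Op 3: c = malloc(8) -> c = 16; heap: [0-7 ALLOC][8-15 ALLOC][16-23 ALLOC][24-29 FREE]
Op 4: a = realloc(a, 2) -> a = 0; heap: [0-1 ALLOC][2-7 FREE][8-15 ALLOC][16-23 ALLOC][24-29 FREE]
Free blocks: [6 6] total_free=12 largest=6 -> 100*(12-6)/12 = 600/12 = 50

Answer: 50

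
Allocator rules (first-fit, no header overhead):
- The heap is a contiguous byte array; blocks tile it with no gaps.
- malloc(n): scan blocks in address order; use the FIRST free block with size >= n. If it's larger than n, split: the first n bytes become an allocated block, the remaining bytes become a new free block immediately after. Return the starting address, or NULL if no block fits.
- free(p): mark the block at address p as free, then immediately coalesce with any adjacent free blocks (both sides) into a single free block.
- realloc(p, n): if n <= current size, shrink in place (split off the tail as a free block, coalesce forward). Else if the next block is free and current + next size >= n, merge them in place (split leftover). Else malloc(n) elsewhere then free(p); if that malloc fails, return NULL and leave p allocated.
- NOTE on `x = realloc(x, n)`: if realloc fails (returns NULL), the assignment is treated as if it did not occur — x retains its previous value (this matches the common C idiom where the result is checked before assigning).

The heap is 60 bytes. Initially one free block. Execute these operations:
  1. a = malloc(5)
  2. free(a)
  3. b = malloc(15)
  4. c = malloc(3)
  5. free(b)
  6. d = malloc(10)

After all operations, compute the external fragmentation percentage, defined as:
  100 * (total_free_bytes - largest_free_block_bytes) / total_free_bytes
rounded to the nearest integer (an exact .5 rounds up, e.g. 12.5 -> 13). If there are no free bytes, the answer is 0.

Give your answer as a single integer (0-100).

Op 1: a = malloc(5) -> a = 0; heap: [0-4 ALLOC][5-59 FREE]
Op 2: free(a) -> (freed a); heap: [0-59 FREE]
Op 3: b = malloc(15) -> b = 0; heap: [0-14 ALLOC][15-59 FREE]
Op 4: c = malloc(3) -> c = 15; heap: [0-14 ALLOC][15-17 ALLOC][18-59 FREE]
Op 5: free(b) -> (freed b); heap: [0-14 FREE][15-17 ALLOC][18-59 FREE]
Op 6: d = malloc(10) -> d = 0; heap: [0-9 ALLOC][10-14 FREE][15-17 ALLOC][18-59 FREE]
Free blocks: [5 42] total_free=47 largest=42 -> 100*(47-42)/47 = 500/47 ≈ 10.638 -> rounds to 11

Answer: 11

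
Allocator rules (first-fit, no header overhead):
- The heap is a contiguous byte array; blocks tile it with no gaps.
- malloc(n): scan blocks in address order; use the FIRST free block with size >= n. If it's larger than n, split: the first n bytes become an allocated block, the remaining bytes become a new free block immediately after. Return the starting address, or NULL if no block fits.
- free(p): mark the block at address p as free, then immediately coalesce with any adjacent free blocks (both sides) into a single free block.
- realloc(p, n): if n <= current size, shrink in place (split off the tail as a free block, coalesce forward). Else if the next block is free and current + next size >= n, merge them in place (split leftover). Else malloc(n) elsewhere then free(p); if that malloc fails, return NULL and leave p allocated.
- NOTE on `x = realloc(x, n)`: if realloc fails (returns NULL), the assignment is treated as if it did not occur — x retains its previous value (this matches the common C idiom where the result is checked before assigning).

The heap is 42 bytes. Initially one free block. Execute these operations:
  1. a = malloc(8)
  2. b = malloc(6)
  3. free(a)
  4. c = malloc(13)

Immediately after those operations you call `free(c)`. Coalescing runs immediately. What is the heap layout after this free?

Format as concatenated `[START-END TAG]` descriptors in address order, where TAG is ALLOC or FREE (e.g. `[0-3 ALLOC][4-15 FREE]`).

Answer: [0-7 FREE][8-13 ALLOC][14-41 FREE]

Derivation:
Op 1: a = malloc(8) -> a = 0; heap: [0-7 ALLOC][8-41 FREE]
Op 2: b = malloc(6) -> b = 8; heap: [0-7 ALLOC][8-13 ALLOC][14-41 FREE]
Op 3: free(a) -> (freed a); heap: [0-7 FREE][8-13 ALLOC][14-41 FREE]
Op 4: c = malloc(13) -> c = 14; heap: [0-7 FREE][8-13 ALLOC][14-26 ALLOC][27-41 FREE]
free(c): c = 14 -> block [14-26 ALLOC]; mark free, coalesce with adjacent free neighbors -> [0-7 FREE][8-13 ALLOC][14-41 FREE]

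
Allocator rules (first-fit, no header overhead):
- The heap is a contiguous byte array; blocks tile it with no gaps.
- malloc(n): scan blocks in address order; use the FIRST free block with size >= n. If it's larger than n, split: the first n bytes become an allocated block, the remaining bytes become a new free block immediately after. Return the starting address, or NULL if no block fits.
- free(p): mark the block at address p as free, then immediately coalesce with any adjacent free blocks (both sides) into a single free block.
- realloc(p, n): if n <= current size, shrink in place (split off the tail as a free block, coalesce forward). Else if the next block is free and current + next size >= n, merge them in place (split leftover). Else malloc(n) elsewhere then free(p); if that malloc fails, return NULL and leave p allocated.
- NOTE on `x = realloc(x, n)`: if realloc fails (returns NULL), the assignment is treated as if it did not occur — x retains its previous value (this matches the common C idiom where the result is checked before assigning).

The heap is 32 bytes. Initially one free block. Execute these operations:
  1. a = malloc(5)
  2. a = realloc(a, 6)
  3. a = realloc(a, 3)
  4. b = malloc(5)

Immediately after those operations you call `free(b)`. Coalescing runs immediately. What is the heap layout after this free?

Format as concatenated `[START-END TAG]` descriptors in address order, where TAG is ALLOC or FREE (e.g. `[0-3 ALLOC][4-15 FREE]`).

Op 1: a = malloc(5) -> a = 0; heap: [0-4 ALLOC][5-31 FREE]
Op 2: a = realloc(a, 6) -> a = 0; heap: [0-5 ALLOC][6-31 FREE]
Op 3: a = realloc(a, 3) -> a = 0; heap: [0-2 ALLOC][3-31 FREE]
Op 4: b = malloc(5) -> b = 3; heap: [0-2 ALLOC][3-7 ALLOC][8-31 FREE]
free(b): b = 3 -> block [3-7 ALLOC]; mark free, coalesce with adjacent free neighbors -> [0-2 ALLOC][3-31 FREE]

Answer: [0-2 ALLOC][3-31 FREE]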